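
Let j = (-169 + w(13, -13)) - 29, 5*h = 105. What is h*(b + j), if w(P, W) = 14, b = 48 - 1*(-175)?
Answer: 819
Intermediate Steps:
b = 223 (b = 48 + 175 = 223)
h = 21 (h = (⅕)*105 = 21)
j = -184 (j = (-169 + 14) - 29 = -155 - 29 = -184)
h*(b + j) = 21*(223 - 184) = 21*39 = 819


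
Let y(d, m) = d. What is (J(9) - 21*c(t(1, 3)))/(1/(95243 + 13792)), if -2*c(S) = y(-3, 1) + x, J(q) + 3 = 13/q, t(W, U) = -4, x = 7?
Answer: 4409860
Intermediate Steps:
J(q) = -3 + 13/q
c(S) = -2 (c(S) = -(-3 + 7)/2 = -½*4 = -2)
(J(9) - 21*c(t(1, 3)))/(1/(95243 + 13792)) = ((-3 + 13/9) - 21*(-2))/(1/(95243 + 13792)) = ((-3 + 13*(⅑)) + 42)/(1/109035) = ((-3 + 13/9) + 42)/(1/109035) = (-14/9 + 42)*109035 = (364/9)*109035 = 4409860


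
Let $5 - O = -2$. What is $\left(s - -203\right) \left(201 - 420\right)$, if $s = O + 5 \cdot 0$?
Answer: $-45990$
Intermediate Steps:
$O = 7$ ($O = 5 - -2 = 5 + 2 = 7$)
$s = 7$ ($s = 7 + 5 \cdot 0 = 7 + 0 = 7$)
$\left(s - -203\right) \left(201 - 420\right) = \left(7 - -203\right) \left(201 - 420\right) = \left(7 + 203\right) \left(-219\right) = 210 \left(-219\right) = -45990$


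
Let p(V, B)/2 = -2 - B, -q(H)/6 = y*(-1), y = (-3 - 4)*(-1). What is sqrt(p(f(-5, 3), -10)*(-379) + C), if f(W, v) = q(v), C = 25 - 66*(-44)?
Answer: I*sqrt(3135) ≈ 55.991*I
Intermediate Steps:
C = 2929 (C = 25 + 2904 = 2929)
y = 7 (y = -7*(-1) = 7)
q(H) = 42 (q(H) = -42*(-1) = -6*(-7) = 42)
f(W, v) = 42
p(V, B) = -4 - 2*B (p(V, B) = 2*(-2 - B) = -4 - 2*B)
sqrt(p(f(-5, 3), -10)*(-379) + C) = sqrt((-4 - 2*(-10))*(-379) + 2929) = sqrt((-4 + 20)*(-379) + 2929) = sqrt(16*(-379) + 2929) = sqrt(-6064 + 2929) = sqrt(-3135) = I*sqrt(3135)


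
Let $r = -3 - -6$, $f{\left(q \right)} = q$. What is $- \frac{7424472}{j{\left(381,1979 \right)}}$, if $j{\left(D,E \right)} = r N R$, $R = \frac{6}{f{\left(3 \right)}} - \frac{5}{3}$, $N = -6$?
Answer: $1237412$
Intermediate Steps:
$R = \frac{1}{3}$ ($R = \frac{6}{3} - \frac{5}{3} = 6 \cdot \frac{1}{3} - \frac{5}{3} = 2 - \frac{5}{3} = \frac{1}{3} \approx 0.33333$)
$r = 3$ ($r = -3 + 6 = 3$)
$j{\left(D,E \right)} = -6$ ($j{\left(D,E \right)} = 3 \left(-6\right) \frac{1}{3} = \left(-18\right) \frac{1}{3} = -6$)
$- \frac{7424472}{j{\left(381,1979 \right)}} = - \frac{7424472}{-6} = \left(-7424472\right) \left(- \frac{1}{6}\right) = 1237412$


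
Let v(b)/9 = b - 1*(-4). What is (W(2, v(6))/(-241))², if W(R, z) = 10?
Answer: 100/58081 ≈ 0.0017217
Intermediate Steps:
v(b) = 36 + 9*b (v(b) = 9*(b - 1*(-4)) = 9*(b + 4) = 9*(4 + b) = 36 + 9*b)
(W(2, v(6))/(-241))² = (10/(-241))² = (10*(-1/241))² = (-10/241)² = 100/58081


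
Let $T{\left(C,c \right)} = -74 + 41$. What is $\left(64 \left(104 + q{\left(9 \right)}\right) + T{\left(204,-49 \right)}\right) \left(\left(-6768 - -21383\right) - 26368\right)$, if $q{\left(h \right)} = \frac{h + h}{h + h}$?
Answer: $-78592311$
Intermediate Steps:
$T{\left(C,c \right)} = -33$
$q{\left(h \right)} = 1$ ($q{\left(h \right)} = \frac{2 h}{2 h} = 2 h \frac{1}{2 h} = 1$)
$\left(64 \left(104 + q{\left(9 \right)}\right) + T{\left(204,-49 \right)}\right) \left(\left(-6768 - -21383\right) - 26368\right) = \left(64 \left(104 + 1\right) - 33\right) \left(\left(-6768 - -21383\right) - 26368\right) = \left(64 \cdot 105 - 33\right) \left(\left(-6768 + 21383\right) - 26368\right) = \left(6720 - 33\right) \left(14615 - 26368\right) = 6687 \left(-11753\right) = -78592311$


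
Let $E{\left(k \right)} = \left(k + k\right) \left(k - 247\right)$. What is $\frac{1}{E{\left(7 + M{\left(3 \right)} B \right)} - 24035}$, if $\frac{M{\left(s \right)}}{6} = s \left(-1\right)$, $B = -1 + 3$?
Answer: $- \frac{1}{8027} \approx -0.00012458$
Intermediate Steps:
$B = 2$
$M{\left(s \right)} = - 6 s$ ($M{\left(s \right)} = 6 s \left(-1\right) = 6 \left(- s\right) = - 6 s$)
$E{\left(k \right)} = 2 k \left(-247 + k\right)$
$\frac{1}{E{\left(7 + M{\left(3 \right)} B \right)} - 24035} = \frac{1}{2 \left(7 + \left(-6\right) 3 \cdot 2\right) \left(-247 + \left(7 + \left(-6\right) 3 \cdot 2\right)\right) - 24035} = \frac{1}{2 \left(7 - 36\right) \left(-247 + \left(7 - 36\right)\right) - 24035} = \frac{1}{2 \left(-29\right) \left(-247 - 29\right) - 24035} = \frac{1}{2 \left(-29\right) \left(-276\right) - 24035} = \frac{1}{16008 - 24035} = \frac{1}{-8027} = - \frac{1}{8027}$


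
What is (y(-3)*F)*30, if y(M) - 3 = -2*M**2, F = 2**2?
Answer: -1800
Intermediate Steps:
F = 4
y(M) = 3 - 2*M**2
(y(-3)*F)*30 = ((3 - 2*(-3)**2)*4)*30 = ((3 - 2*9)*4)*30 = ((3 - 18)*4)*30 = -15*4*30 = -60*30 = -1800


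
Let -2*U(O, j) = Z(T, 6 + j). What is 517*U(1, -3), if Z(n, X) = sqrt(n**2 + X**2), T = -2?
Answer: -517*sqrt(13)/2 ≈ -932.04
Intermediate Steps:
Z(n, X) = sqrt(X**2 + n**2)
U(O, j) = -sqrt(4 + (6 + j)**2)/2 (U(O, j) = -sqrt((6 + j)**2 + (-2)**2)/2 = -sqrt((6 + j)**2 + 4)/2 = -sqrt(4 + (6 + j)**2)/2)
517*U(1, -3) = 517*(-sqrt(4 + (6 - 3)**2)/2) = 517*(-sqrt(4 + 3**2)/2) = 517*(-sqrt(4 + 9)/2) = 517*(-sqrt(13)/2) = -517*sqrt(13)/2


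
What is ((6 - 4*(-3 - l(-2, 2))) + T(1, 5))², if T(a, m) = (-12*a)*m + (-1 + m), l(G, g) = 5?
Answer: 324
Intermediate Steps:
T(a, m) = -1 + m - 12*a*m (T(a, m) = -12*a*m + (-1 + m) = -1 + m - 12*a*m)
((6 - 4*(-3 - l(-2, 2))) + T(1, 5))² = ((6 - 4*(-3 - 1*5)) + (-1 + 5 - 12*1*5))² = ((6 - 4*(-3 - 5)) + (-1 + 5 - 60))² = ((6 - 4*(-8)) - 56)² = ((6 + 32) - 56)² = (38 - 56)² = (-18)² = 324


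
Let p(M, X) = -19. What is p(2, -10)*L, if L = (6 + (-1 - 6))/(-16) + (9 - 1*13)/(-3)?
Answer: -1273/48 ≈ -26.521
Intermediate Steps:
L = 67/48 (L = (6 - 7)*(-1/16) + (9 - 13)*(-1/3) = -1*(-1/16) - 4*(-1/3) = 1/16 + 4/3 = 67/48 ≈ 1.3958)
p(2, -10)*L = -19*67/48 = -1273/48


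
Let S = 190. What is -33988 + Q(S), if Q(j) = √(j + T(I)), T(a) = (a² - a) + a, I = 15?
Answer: -33988 + √415 ≈ -33968.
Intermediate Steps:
T(a) = a²
Q(j) = √(225 + j) (Q(j) = √(j + 15²) = √(j + 225) = √(225 + j))
-33988 + Q(S) = -33988 + √(225 + 190) = -33988 + √415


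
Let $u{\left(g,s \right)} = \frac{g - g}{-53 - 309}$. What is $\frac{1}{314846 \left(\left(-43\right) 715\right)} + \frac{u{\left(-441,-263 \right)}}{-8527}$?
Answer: $- \frac{1}{9679940270} \approx -1.0331 \cdot 10^{-10}$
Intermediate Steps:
$u{\left(g,s \right)} = 0$ ($u{\left(g,s \right)} = \frac{0}{-362} = 0 \left(- \frac{1}{362}\right) = 0$)
$\frac{1}{314846 \left(\left(-43\right) 715\right)} + \frac{u{\left(-441,-263 \right)}}{-8527} = \frac{1}{314846 \left(\left(-43\right) 715\right)} + \frac{0}{-8527} = \frac{1}{314846 \left(-30745\right)} + 0 \left(- \frac{1}{8527}\right) = \frac{1}{314846} \left(- \frac{1}{30745}\right) + 0 = - \frac{1}{9679940270} + 0 = - \frac{1}{9679940270}$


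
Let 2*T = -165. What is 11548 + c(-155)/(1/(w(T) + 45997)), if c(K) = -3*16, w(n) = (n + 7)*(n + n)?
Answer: -2794268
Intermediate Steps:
T = -165/2 (T = (½)*(-165) = -165/2 ≈ -82.500)
w(n) = 2*n*(7 + n) (w(n) = (7 + n)*(2*n) = 2*n*(7 + n))
c(K) = -48
11548 + c(-155)/(1/(w(T) + 45997)) = 11548 - 48/(1/(2*(-165/2)*(7 - 165/2) + 45997)) = 11548 - 48/(1/(2*(-165/2)*(-151/2) + 45997)) = 11548 - 48/(1/(24915/2 + 45997)) = 11548 - 48/(1/(116909/2)) = 11548 - 48/2/116909 = 11548 - 48*116909/2 = 11548 - 2805816 = -2794268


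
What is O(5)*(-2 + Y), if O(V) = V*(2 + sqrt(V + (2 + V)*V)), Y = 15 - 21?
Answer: -80 - 80*sqrt(10) ≈ -332.98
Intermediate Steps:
Y = -6
O(V) = V*(2 + sqrt(V + V*(2 + V)))
O(5)*(-2 + Y) = (5*(2 + sqrt(5*(3 + 5))))*(-2 - 6) = (5*(2 + sqrt(5*8)))*(-8) = (5*(2 + sqrt(40)))*(-8) = (5*(2 + 2*sqrt(10)))*(-8) = (10 + 10*sqrt(10))*(-8) = -80 - 80*sqrt(10)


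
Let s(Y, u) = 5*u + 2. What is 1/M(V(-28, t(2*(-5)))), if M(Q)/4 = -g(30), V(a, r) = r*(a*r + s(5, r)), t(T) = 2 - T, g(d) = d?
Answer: -1/120 ≈ -0.0083333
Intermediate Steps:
s(Y, u) = 2 + 5*u
V(a, r) = r*(2 + 5*r + a*r) (V(a, r) = r*(a*r + (2 + 5*r)) = r*(2 + 5*r + a*r))
M(Q) = -120 (M(Q) = 4*(-1*30) = 4*(-30) = -120)
1/M(V(-28, t(2*(-5)))) = 1/(-120) = -1/120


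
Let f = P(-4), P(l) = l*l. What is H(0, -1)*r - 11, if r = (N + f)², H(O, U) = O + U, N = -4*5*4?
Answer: -4107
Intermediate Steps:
P(l) = l²
N = -80 (N = -20*4 = -80)
f = 16 (f = (-4)² = 16)
r = 4096 (r = (-80 + 16)² = (-64)² = 4096)
H(0, -1)*r - 11 = (0 - 1)*4096 - 11 = -1*4096 - 11 = -4096 - 11 = -4107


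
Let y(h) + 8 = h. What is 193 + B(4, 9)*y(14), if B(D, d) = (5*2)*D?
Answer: 433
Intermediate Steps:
B(D, d) = 10*D
y(h) = -8 + h
193 + B(4, 9)*y(14) = 193 + (10*4)*(-8 + 14) = 193 + 40*6 = 193 + 240 = 433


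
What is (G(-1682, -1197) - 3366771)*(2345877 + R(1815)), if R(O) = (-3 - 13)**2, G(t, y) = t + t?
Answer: -7906784937955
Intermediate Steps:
G(t, y) = 2*t
R(O) = 256 (R(O) = (-16)**2 = 256)
(G(-1682, -1197) - 3366771)*(2345877 + R(1815)) = (2*(-1682) - 3366771)*(2345877 + 256) = (-3364 - 3366771)*2346133 = -3370135*2346133 = -7906784937955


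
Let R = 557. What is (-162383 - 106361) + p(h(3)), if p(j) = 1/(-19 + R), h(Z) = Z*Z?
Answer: -144584271/538 ≈ -2.6874e+5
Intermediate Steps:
h(Z) = Z²
p(j) = 1/538 (p(j) = 1/(-19 + 557) = 1/538)
(-162383 - 106361) + p(h(3)) = (-162383 - 106361) + 1/538 = -268744 + 1/538 = -144584271/538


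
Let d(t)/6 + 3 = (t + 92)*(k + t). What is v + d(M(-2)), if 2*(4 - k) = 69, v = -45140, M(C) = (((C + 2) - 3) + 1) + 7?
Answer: -59999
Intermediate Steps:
M(C) = 7 + C (M(C) = (((2 + C) - 3) + 1) + 7 = ((-1 + C) + 1) + 7 = C + 7 = 7 + C)
k = -61/2 (k = 4 - 1/2*69 = 4 - 69/2 = -61/2 ≈ -30.500)
d(t) = -18 + 6*(92 + t)*(-61/2 + t) (d(t) = -18 + 6*((t + 92)*(-61/2 + t)) = -18 + 6*((92 + t)*(-61/2 + t)) = -18 + 6*(92 + t)*(-61/2 + t))
v + d(M(-2)) = -45140 + (-16854 + 6*(7 - 2)**2 + 369*(7 - 2)) = -45140 + (-16854 + 6*5**2 + 369*5) = -45140 + (-16854 + 6*25 + 1845) = -45140 + (-16854 + 150 + 1845) = -45140 - 14859 = -59999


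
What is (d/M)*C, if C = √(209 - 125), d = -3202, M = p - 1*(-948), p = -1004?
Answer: 1601*√21/14 ≈ 524.05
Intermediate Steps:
M = -56 (M = -1004 - 1*(-948) = -1004 + 948 = -56)
C = 2*√21 (C = √84 = 2*√21 ≈ 9.1651)
(d/M)*C = (-3202/(-56))*(2*√21) = (-3202*(-1/56))*(2*√21) = 1601*(2*√21)/28 = 1601*√21/14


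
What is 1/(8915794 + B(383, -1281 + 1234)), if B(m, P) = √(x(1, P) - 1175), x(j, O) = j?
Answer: 4457897/39745691325805 - I*√1174/79491382651610 ≈ 1.1216e-7 - 4.3104e-13*I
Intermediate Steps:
B(m, P) = I*√1174 (B(m, P) = √(1 - 1175) = √(-1174) = I*√1174)
1/(8915794 + B(383, -1281 + 1234)) = 1/(8915794 + I*√1174)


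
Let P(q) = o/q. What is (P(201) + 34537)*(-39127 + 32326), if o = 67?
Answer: -234888404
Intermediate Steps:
P(q) = 67/q
(P(201) + 34537)*(-39127 + 32326) = (67/201 + 34537)*(-39127 + 32326) = (67*(1/201) + 34537)*(-6801) = (⅓ + 34537)*(-6801) = (103612/3)*(-6801) = -234888404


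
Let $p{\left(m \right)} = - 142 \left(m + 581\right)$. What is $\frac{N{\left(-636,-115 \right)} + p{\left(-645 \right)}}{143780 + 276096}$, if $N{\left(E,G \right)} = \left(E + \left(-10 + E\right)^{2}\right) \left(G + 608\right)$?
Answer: $\frac{51358082}{104969} \approx 489.27$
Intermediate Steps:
$p{\left(m \right)} = -82502 - 142 m$ ($p{\left(m \right)} = - 142 \left(581 + m\right) = -82502 - 142 m$)
$N{\left(E,G \right)} = \left(608 + G\right) \left(E + \left(-10 + E\right)^{2}\right)$ ($N{\left(E,G \right)} = \left(E + \left(-10 + E\right)^{2}\right) \left(608 + G\right) = \left(608 + G\right) \left(E + \left(-10 + E\right)^{2}\right)$)
$\frac{N{\left(-636,-115 \right)} + p{\left(-645 \right)}}{143780 + 276096} = \frac{\left(608 \left(-636\right) + 608 \left(-10 - 636\right)^{2} - -73140 - 115 \left(-10 - 636\right)^{2}\right) - -9088}{143780 + 276096} = \frac{\left(-386688 + 608 \left(-646\right)^{2} + 73140 - 115 \left(-646\right)^{2}\right) + \left(-82502 + 91590\right)}{419876} = \left(\left(-386688 + 608 \cdot 417316 + 73140 - 47991340\right) + 9088\right) \frac{1}{419876} = \left(\left(-386688 + 253728128 + 73140 - 47991340\right) + 9088\right) \frac{1}{419876} = \left(205423240 + 9088\right) \frac{1}{419876} = 205432328 \cdot \frac{1}{419876} = \frac{51358082}{104969}$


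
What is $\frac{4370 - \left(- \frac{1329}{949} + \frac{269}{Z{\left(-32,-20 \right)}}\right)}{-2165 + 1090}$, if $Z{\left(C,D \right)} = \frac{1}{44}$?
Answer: $\frac{1416781}{204035} \approx 6.9438$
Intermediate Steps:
$Z{\left(C,D \right)} = \frac{1}{44}$
$\frac{4370 - \left(- \frac{1329}{949} + \frac{269}{Z{\left(-32,-20 \right)}}\right)}{-2165 + 1090} = \frac{4370 - \left(11836 - \frac{1329}{949}\right)}{-2165 + 1090} = \frac{4370 - \frac{11231035}{949}}{-1075} = \left(4370 + \left(-11836 + \frac{1329}{949}\right)\right) \left(- \frac{1}{1075}\right) = \left(4370 - \frac{11231035}{949}\right) \left(- \frac{1}{1075}\right) = \left(- \frac{7083905}{949}\right) \left(- \frac{1}{1075}\right) = \frac{1416781}{204035}$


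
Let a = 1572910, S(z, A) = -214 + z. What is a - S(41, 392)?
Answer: 1573083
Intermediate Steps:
a - S(41, 392) = 1572910 - (-214 + 41) = 1572910 - 1*(-173) = 1572910 + 173 = 1573083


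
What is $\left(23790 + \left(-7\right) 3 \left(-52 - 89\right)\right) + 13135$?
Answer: $39886$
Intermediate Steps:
$\left(23790 + \left(-7\right) 3 \left(-52 - 89\right)\right) + 13135 = \left(23790 - -2961\right) + 13135 = \left(23790 + 2961\right) + 13135 = 26751 + 13135 = 39886$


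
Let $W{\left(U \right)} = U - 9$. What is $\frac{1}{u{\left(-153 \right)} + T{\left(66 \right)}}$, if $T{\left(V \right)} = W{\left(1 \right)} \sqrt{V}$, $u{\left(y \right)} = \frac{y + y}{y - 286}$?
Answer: $- \frac{22389}{135659978} - \frac{385442 \sqrt{66}}{203489967} \approx -0.015553$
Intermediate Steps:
$W{\left(U \right)} = -9 + U$ ($W{\left(U \right)} = U - 9 = -9 + U$)
$u{\left(y \right)} = \frac{2 y}{-286 + y}$
$T{\left(V \right)} = - 8 \sqrt{V}$ ($T{\left(V \right)} = \left(-9 + 1\right) \sqrt{V} = - 8 \sqrt{V}$)
$\frac{1}{u{\left(-153 \right)} + T{\left(66 \right)}} = \frac{1}{2 \left(-153\right) \frac{1}{-286 - 153} - 8 \sqrt{66}} = \frac{1}{2 \left(-153\right) \frac{1}{-439} - 8 \sqrt{66}} = \frac{1}{2 \left(-153\right) \left(- \frac{1}{439}\right) - 8 \sqrt{66}} = \frac{1}{\frac{306}{439} - 8 \sqrt{66}}$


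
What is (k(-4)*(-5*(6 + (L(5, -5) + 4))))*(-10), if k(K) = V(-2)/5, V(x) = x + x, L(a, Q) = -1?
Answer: -360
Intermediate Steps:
V(x) = 2*x
k(K) = -⅘ (k(K) = (2*(-2))/5 = -4*⅕ = -⅘)
(k(-4)*(-5*(6 + (L(5, -5) + 4))))*(-10) = -(-4)*(6 + (-1 + 4))*(-10) = -(-4)*(6 + 3)*(-10) = -(-4)*9*(-10) = -⅘*(-45)*(-10) = 36*(-10) = -360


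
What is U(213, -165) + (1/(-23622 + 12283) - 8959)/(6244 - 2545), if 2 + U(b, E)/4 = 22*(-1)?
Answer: -1376036786/13980987 ≈ -98.422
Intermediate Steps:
U(b, E) = -96 (U(b, E) = -8 + 4*(22*(-1)) = -8 + 4*(-22) = -8 - 88 = -96)
U(213, -165) + (1/(-23622 + 12283) - 8959)/(6244 - 2545) = -96 + (1/(-23622 + 12283) - 8959)/(6244 - 2545) = -96 + (1/(-11339) - 8959)/3699 = -96 + (-1/11339 - 8959)*(1/3699) = -96 - 101586102/11339*1/3699 = -96 - 33862034/13980987 = -1376036786/13980987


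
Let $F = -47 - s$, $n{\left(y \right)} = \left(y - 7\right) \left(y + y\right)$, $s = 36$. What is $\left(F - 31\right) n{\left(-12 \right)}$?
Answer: $-51984$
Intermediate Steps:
$n{\left(y \right)} = 2 y \left(-7 + y\right)$ ($n{\left(y \right)} = \left(-7 + y\right) 2 y = 2 y \left(-7 + y\right)$)
$F = -83$ ($F = -47 - 36 = -83$)
$\left(F - 31\right) n{\left(-12 \right)} = \left(-83 - 31\right) 2 \left(-12\right) \left(-7 - 12\right) = - 114 \cdot 2 \left(-12\right) \left(-19\right) = \left(-114\right) 456 = -51984$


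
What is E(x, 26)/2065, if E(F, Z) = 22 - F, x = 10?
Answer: 12/2065 ≈ 0.0058111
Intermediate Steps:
E(x, 26)/2065 = (22 - 1*10)/2065 = (22 - 10)*(1/2065) = 12*(1/2065) = 12/2065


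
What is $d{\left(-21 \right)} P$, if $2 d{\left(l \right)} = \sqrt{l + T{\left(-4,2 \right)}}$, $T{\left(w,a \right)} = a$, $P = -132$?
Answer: $- 66 i \sqrt{19} \approx - 287.69 i$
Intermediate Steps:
$d{\left(l \right)} = \frac{\sqrt{2 + l}}{2}$ ($d{\left(l \right)} = \frac{\sqrt{l + 2}}{2} = \frac{\sqrt{2 + l}}{2}$)
$d{\left(-21 \right)} P = \frac{\sqrt{2 - 21}}{2} \left(-132\right) = \frac{\sqrt{-19}}{2} \left(-132\right) = \frac{i \sqrt{19}}{2} \left(-132\right) = - 66 i \sqrt{19}$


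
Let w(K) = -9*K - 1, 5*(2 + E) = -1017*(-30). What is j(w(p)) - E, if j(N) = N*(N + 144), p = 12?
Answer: -9915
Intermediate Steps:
E = 6100 (E = -2 + (-1017*(-30))/5 = -2 + (1/5)*30510 = -2 + 6102 = 6100)
w(K) = -1 - 9*K
j(N) = N*(144 + N)
j(w(p)) - E = (-1 - 9*12)*(144 + (-1 - 9*12)) - 1*6100 = (-1 - 108)*(144 + (-1 - 108)) - 6100 = -109*(144 - 109) - 6100 = -109*35 - 6100 = -3815 - 6100 = -9915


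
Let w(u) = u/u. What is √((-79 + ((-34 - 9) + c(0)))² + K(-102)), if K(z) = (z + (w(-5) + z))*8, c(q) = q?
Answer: 2*√3315 ≈ 115.15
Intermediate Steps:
w(u) = 1
K(z) = 8 + 16*z (K(z) = (z + (1 + z))*8 = (1 + 2*z)*8 = 8 + 16*z)
√((-79 + ((-34 - 9) + c(0)))² + K(-102)) = √((-79 + ((-34 - 9) + 0))² + (8 + 16*(-102))) = √((-79 + (-43 + 0))² + (8 - 1632)) = √((-79 - 43)² - 1624) = √((-122)² - 1624) = √(14884 - 1624) = √13260 = 2*√3315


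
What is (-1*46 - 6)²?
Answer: 2704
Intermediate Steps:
(-1*46 - 6)² = (-46 - 6)² = (-52)² = 2704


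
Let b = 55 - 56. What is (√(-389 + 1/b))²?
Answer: -390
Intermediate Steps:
b = -1
(√(-389 + 1/b))² = (√(-389 + 1/(-1)))² = (√(-389 - 1))² = (√(-390))² = (I*√390)² = -390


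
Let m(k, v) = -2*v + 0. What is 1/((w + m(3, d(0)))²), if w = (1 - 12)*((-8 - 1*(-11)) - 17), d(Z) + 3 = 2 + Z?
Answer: 1/24336 ≈ 4.1091e-5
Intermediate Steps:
d(Z) = -1 + Z (d(Z) = -3 + (2 + Z) = -1 + Z)
m(k, v) = -2*v
w = 154 (w = -11*((-8 + 11) - 17) = -11*(3 - 17) = -11*(-14) = 154)
1/((w + m(3, d(0)))²) = 1/((154 - 2*(-1 + 0))²) = 1/((154 - 2*(-1))²) = 1/((154 + 2)²) = 1/(156²) = 1/24336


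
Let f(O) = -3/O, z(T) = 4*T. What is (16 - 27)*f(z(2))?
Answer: 33/8 ≈ 4.1250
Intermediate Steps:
(16 - 27)*f(z(2)) = (16 - 27)*(-3/(4*2)) = -(-33)/8 = -11*(-3/8) = 33/8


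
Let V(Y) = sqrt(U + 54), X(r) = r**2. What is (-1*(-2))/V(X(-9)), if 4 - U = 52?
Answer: sqrt(6)/3 ≈ 0.81650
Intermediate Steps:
U = -48 (U = 4 - 1*52 = 4 - 52 = -48)
V(Y) = sqrt(6) (V(Y) = sqrt(-48 + 54) = sqrt(6))
(-1*(-2))/V(X(-9)) = (-1*(-2))/(sqrt(6)) = 2*(sqrt(6)/6) = sqrt(6)/3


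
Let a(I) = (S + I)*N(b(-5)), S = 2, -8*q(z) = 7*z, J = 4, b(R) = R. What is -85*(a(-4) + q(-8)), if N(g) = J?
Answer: 85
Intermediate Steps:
q(z) = -7*z/8
N(g) = 4
a(I) = 8 + 4*I (a(I) = (2 + I)*4 = 8 + 4*I)
-85*(a(-4) + q(-8)) = -85*((8 + 4*(-4)) - 7/8*(-8)) = -85*((8 - 16) + 7) = -85*(-8 + 7) = -85*(-1) = 85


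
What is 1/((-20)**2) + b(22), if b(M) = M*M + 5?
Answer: 195601/400 ≈ 489.00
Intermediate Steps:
b(M) = 5 + M**2 (b(M) = M**2 + 5 = 5 + M**2)
1/((-20)**2) + b(22) = 1/((-20)**2) + (5 + 22**2) = 1/400 + (5 + 484) = 1/400 + 489 = 195601/400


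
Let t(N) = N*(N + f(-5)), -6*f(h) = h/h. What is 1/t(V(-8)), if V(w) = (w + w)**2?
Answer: 3/196480 ≈ 1.5269e-5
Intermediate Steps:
f(h) = -1/6 (f(h) = -h/(6*h) = -1/6*1 = -1/6)
V(w) = 4*w**2 (V(w) = (2*w)**2 = 4*w**2)
t(N) = N*(-1/6 + N) (t(N) = N*(N - 1/6) = N*(-1/6 + N))
1/t(V(-8)) = 1/((4*(-8)**2)*(-1/6 + 4*(-8)**2)) = 1/((4*64)*(-1/6 + 4*64)) = 1/(256*(-1/6 + 256)) = 1/(256*(1535/6)) = 1/(196480/3) = 3/196480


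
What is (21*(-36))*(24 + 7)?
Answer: -23436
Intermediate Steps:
(21*(-36))*(24 + 7) = -756*31 = -23436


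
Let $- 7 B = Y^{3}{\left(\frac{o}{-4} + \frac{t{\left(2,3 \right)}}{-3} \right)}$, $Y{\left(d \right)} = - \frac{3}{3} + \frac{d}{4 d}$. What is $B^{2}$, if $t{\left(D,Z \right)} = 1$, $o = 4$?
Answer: $\frac{729}{200704} \approx 0.0036322$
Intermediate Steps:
$Y{\left(d \right)} = - \frac{3}{4}$ ($Y{\left(d \right)} = \left(-3\right) \frac{1}{3} + d \frac{1}{4 d} = -1 + \frac{1}{4} = - \frac{3}{4}$)
$B = \frac{27}{448}$ ($B = - \frac{\left(- \frac{3}{4}\right)^{3}}{7} = \left(- \frac{1}{7}\right) \left(- \frac{27}{64}\right) = \frac{27}{448} \approx 0.060268$)
$B^{2} = \left(\frac{27}{448}\right)^{2} = \frac{729}{200704}$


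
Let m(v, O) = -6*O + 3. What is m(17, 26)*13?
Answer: -1989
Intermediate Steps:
m(v, O) = 3 - 6*O
m(17, 26)*13 = (3 - 6*26)*13 = (3 - 156)*13 = -153*13 = -1989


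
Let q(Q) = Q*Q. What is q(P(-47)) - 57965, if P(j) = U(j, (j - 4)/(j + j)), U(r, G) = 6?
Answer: -57929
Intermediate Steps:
P(j) = 6
q(Q) = Q**2
q(P(-47)) - 57965 = 6**2 - 57965 = 36 - 57965 = -57929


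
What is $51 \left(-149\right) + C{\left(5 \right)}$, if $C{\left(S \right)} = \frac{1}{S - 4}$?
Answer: $-7598$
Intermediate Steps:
$C{\left(S \right)} = \frac{1}{-4 + S}$
$51 \left(-149\right) + C{\left(5 \right)} = 51 \left(-149\right) + \frac{1}{-4 + 5} = -7599 + 1^{-1} = -7599 + 1 = -7598$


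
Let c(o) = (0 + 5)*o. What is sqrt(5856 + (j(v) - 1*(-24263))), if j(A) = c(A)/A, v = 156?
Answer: 2*sqrt(7531) ≈ 173.56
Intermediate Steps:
c(o) = 5*o
j(A) = 5 (j(A) = (5*A)/A = 5)
sqrt(5856 + (j(v) - 1*(-24263))) = sqrt(5856 + (5 - 1*(-24263))) = sqrt(5856 + (5 + 24263)) = sqrt(5856 + 24268) = sqrt(30124) = 2*sqrt(7531)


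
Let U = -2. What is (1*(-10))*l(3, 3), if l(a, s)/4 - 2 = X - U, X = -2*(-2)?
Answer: -320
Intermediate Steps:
X = 4
l(a, s) = 32 (l(a, s) = 8 + 4*(4 - 1*(-2)) = 8 + 4*(4 + 2) = 8 + 4*6 = 8 + 24 = 32)
(1*(-10))*l(3, 3) = (1*(-10))*32 = -10*32 = -320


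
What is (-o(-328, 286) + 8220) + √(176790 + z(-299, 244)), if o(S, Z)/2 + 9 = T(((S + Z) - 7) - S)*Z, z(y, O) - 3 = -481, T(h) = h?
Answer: -151350 + 2*√44078 ≈ -1.5093e+5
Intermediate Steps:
z(y, O) = -478 (z(y, O) = 3 - 481 = -478)
o(S, Z) = -18 + 2*Z*(-7 + Z) (o(S, Z) = -18 + 2*((((S + Z) - 7) - S)*Z) = -18 + 2*(((-7 + S + Z) - S)*Z) = -18 + 2*((-7 + Z)*Z) = -18 + 2*(Z*(-7 + Z)) = -18 + 2*Z*(-7 + Z))
(-o(-328, 286) + 8220) + √(176790 + z(-299, 244)) = (-(-18 + 2*286*(-7 + 286)) + 8220) + √(176790 - 478) = (-(-18 + 2*286*279) + 8220) + √176312 = (-(-18 + 159588) + 8220) + 2*√44078 = (-1*159570 + 8220) + 2*√44078 = (-159570 + 8220) + 2*√44078 = -151350 + 2*√44078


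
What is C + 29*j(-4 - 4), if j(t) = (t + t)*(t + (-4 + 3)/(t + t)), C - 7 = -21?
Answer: 3669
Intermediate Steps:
C = -14 (C = 7 - 21 = -14)
j(t) = 2*t*(t - 1/(2*t)) (j(t) = (2*t)*(t - 1/(2*t)) = 2*t*(t - 1/(2*t)))
C + 29*j(-4 - 4) = -14 + 29*(-1 + 2*(-4 - 4)²) = -14 + 29*(-1 + 2*(-8)²) = -14 + 29*(-1 + 2*64) = -14 + 29*(-1 + 128) = -14 + 29*127 = -14 + 3683 = 3669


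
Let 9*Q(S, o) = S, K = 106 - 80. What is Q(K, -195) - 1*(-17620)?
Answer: 158606/9 ≈ 17623.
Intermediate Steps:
K = 26
Q(S, o) = S/9
Q(K, -195) - 1*(-17620) = (⅑)*26 - 1*(-17620) = 26/9 + 17620 = 158606/9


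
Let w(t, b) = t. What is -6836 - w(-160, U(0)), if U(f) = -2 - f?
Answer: -6676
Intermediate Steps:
-6836 - w(-160, U(0)) = -6836 - 1*(-160) = -6836 + 160 = -6676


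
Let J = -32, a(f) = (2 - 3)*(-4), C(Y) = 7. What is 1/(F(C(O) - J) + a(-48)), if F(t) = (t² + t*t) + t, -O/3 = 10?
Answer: 1/3085 ≈ 0.00032415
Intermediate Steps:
O = -30 (O = -3*10 = -30)
a(f) = 4 (a(f) = -1*(-4) = 4)
F(t) = t + 2*t² (F(t) = (t² + t²) + t = 2*t² + t = t + 2*t²)
1/(F(C(O) - J) + a(-48)) = 1/((7 - 1*(-32))*(1 + 2*(7 - 1*(-32))) + 4) = 1/((7 + 32)*(1 + 2*(7 + 32)) + 4) = 1/(39*(1 + 2*39) + 4) = 1/(39*(1 + 78) + 4) = 1/(39*79 + 4) = 1/(3081 + 4) = 1/3085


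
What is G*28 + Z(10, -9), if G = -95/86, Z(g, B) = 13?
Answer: -771/43 ≈ -17.930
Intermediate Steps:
G = -95/86 (G = -95*1/86 = -95/86 ≈ -1.1047)
G*28 + Z(10, -9) = -95/86*28 + 13 = -1330/43 + 13 = -771/43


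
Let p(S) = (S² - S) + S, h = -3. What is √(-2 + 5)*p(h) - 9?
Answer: -9 + 9*√3 ≈ 6.5885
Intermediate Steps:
p(S) = S²
√(-2 + 5)*p(h) - 9 = √(-2 + 5)*(-3)² - 9 = √3*9 - 9 = 9*√3 - 9 = -9 + 9*√3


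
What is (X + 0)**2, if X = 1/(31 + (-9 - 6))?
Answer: 1/256 ≈ 0.0039063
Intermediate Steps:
X = 1/16 (X = 1/(31 - 15) = 1/16 ≈ 0.062500)
(X + 0)**2 = (1/16 + 0)**2 = (1/16)**2 = 1/256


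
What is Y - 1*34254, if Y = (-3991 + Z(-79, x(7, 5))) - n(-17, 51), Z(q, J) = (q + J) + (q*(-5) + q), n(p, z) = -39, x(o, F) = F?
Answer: -37964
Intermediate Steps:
Z(q, J) = J - 3*q (Z(q, J) = (J + q) + (-5*q + q) = (J + q) - 4*q = J - 3*q)
Y = -3710 (Y = (-3991 + (5 - 3*(-79))) - 1*(-39) = (-3991 + (5 + 237)) + 39 = (-3991 + 242) + 39 = -3749 + 39 = -3710)
Y - 1*34254 = -3710 - 1*34254 = -3710 - 34254 = -37964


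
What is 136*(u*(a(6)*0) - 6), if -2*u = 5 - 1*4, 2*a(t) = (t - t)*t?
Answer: -816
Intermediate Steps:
a(t) = 0 (a(t) = ((t - t)*t)/2 = (0*t)/2 = (1/2)*0 = 0)
u = -1/2 (u = -(5 - 1*4)/2 = -(5 - 4)/2 = -1/2*1 = -1/2 ≈ -0.50000)
136*(u*(a(6)*0) - 6) = 136*(-0*0 - 6) = 136*(-1/2*0 - 6) = 136*(0 - 6) = 136*(-6) = -816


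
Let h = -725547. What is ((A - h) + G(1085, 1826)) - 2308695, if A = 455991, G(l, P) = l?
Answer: -1126072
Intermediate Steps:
((A - h) + G(1085, 1826)) - 2308695 = ((455991 - 1*(-725547)) + 1085) - 2308695 = ((455991 + 725547) + 1085) - 2308695 = (1181538 + 1085) - 2308695 = 1182623 - 2308695 = -1126072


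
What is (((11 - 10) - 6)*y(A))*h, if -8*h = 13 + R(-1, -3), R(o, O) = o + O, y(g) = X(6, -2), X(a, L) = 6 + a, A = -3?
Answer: 135/2 ≈ 67.500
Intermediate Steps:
y(g) = 12 (y(g) = 6 + 6 = 12)
R(o, O) = O + o
h = -9/8 (h = -(13 + (-3 - 1))/8 = -(13 - 4)/8 = -⅛*9 = -9/8 ≈ -1.1250)
(((11 - 10) - 6)*y(A))*h = (((11 - 10) - 6)*12)*(-9/8) = ((1 - 6)*12)*(-9/8) = -5*12*(-9/8) = -60*(-9/8) = 135/2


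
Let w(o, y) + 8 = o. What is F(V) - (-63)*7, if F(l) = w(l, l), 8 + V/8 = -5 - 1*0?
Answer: 329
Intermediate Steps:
V = -104 (V = -64 + 8*(-5 - 1*0) = -64 + 8*(-5 + 0) = -64 + 8*(-5) = -64 - 40 = -104)
w(o, y) = -8 + o
F(l) = -8 + l
F(V) - (-63)*7 = (-8 - 104) - (-63)*7 = -112 - 21*(-21) = -112 + 441 = 329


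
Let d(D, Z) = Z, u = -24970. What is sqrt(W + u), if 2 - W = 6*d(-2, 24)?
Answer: 2*I*sqrt(6278) ≈ 158.47*I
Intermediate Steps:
W = -142 (W = 2 - 6*24 = 2 - 1*144 = 2 - 144 = -142)
sqrt(W + u) = sqrt(-142 - 24970) = sqrt(-25112) = 2*I*sqrt(6278)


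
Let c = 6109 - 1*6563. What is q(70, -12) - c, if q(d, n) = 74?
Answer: 528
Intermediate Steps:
c = -454 (c = 6109 - 6563 = -454)
q(70, -12) - c = 74 - 1*(-454) = 74 + 454 = 528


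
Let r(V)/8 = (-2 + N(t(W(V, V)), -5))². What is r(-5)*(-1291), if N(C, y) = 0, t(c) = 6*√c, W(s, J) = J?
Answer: -41312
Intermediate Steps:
r(V) = 32 (r(V) = 8*(-2 + 0)² = 8*(-2)² = 8*4 = 32)
r(-5)*(-1291) = 32*(-1291) = -41312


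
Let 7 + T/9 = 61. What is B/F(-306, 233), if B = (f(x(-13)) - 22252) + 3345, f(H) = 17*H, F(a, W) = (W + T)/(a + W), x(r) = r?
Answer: 1396344/719 ≈ 1942.1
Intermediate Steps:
T = 486 (T = -63 + 9*61 = -63 + 549 = 486)
F(a, W) = (486 + W)/(W + a) (F(a, W) = (W + 486)/(a + W) = (486 + W)/(W + a))
B = -19128 (B = (17*(-13) - 22252) + 3345 = (-221 - 22252) + 3345 = -22473 + 3345 = -19128)
B/F(-306, 233) = -19128*(233 - 306)/(486 + 233) = -19128/(719/(-73)) = -19128/((-1/73*719)) = -19128/(-719/73) = -19128*(-73/719) = 1396344/719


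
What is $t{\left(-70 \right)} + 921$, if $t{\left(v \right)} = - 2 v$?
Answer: $1061$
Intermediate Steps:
$t{\left(-70 \right)} + 921 = \left(-2\right) \left(-70\right) + 921 = 140 + 921 = 1061$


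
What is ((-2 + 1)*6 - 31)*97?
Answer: -3589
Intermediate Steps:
((-2 + 1)*6 - 31)*97 = (-1*6 - 31)*97 = (-6 - 31)*97 = -37*97 = -3589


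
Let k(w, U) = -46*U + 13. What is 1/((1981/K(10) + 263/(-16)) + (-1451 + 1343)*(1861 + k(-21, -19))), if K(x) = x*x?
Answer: -400/118712251 ≈ -3.3695e-6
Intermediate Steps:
K(x) = x²
k(w, U) = 13 - 46*U
1/((1981/K(10) + 263/(-16)) + (-1451 + 1343)*(1861 + k(-21, -19))) = 1/((1981/(10²) + 263/(-16)) + (-1451 + 1343)*(1861 + (13 - 46*(-19)))) = 1/((1981/100 + 263*(-1/16)) - 108*(1861 + (13 + 874))) = 1/((1981*(1/100) - 263/16) - 108*(1861 + 887)) = 1/((1981/100 - 263/16) - 108*2748) = 1/(1349/400 - 296784) = 1/(-118712251/400) = -400/118712251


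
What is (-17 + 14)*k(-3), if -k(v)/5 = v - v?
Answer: 0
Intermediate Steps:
k(v) = 0 (k(v) = -5*(v - v) = -5*0 = 0)
(-17 + 14)*k(-3) = (-17 + 14)*0 = -3*0 = 0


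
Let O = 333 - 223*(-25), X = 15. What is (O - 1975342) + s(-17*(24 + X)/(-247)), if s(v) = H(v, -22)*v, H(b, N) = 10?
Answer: -37418736/19 ≈ -1.9694e+6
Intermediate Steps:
O = 5908 (O = 333 + 5575 = 5908)
s(v) = 10*v
(O - 1975342) + s(-17*(24 + X)/(-247)) = (5908 - 1975342) + 10*(-17*(24 + 15)/(-247)) = -1969434 + 10*(-17*39*(-1/247)) = -1969434 + 10*(-663*(-1/247)) = -1969434 + 10*(51/19) = -1969434 + 510/19 = -37418736/19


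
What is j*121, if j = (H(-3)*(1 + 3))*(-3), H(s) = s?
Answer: 4356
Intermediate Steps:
j = 36 (j = -3*(1 + 3)*(-3) = -3*4*(-3) = -12*(-3) = 36)
j*121 = 36*121 = 4356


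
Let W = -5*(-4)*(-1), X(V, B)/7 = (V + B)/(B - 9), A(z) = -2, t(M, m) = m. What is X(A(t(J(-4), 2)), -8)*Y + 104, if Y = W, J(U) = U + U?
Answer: 368/17 ≈ 21.647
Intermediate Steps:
J(U) = 2*U
X(V, B) = 7*(B + V)/(-9 + B) (X(V, B) = 7*((V + B)/(B - 9)) = 7*((B + V)/(-9 + B)) = 7*(B + V)/(-9 + B))
W = -20 (W = 20*(-1) = -20)
Y = -20
X(A(t(J(-4), 2)), -8)*Y + 104 = (7*(-8 - 2)/(-9 - 8))*(-20) + 104 = (7*(-10)/(-17))*(-20) + 104 = (7*(-1/17)*(-10))*(-20) + 104 = (70/17)*(-20) + 104 = -1400/17 + 104 = 368/17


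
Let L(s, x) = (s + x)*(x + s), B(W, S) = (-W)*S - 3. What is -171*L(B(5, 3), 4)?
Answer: -33516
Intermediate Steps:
B(W, S) = -3 - S*W (B(W, S) = -S*W - 3 = -3 - S*W)
L(s, x) = (s + x)² (L(s, x) = (s + x)*(s + x) = (s + x)²)
-171*L(B(5, 3), 4) = -171*((-3 - 1*3*5) + 4)² = -171*((-3 - 15) + 4)² = -171*(-18 + 4)² = -171*(-14)² = -171*196 = -33516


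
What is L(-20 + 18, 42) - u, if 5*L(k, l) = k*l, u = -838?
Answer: 4106/5 ≈ 821.20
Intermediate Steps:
L(k, l) = k*l/5 (L(k, l) = (k*l)/5 = k*l/5)
L(-20 + 18, 42) - u = (⅕)*(-20 + 18)*42 - 1*(-838) = (⅕)*(-2)*42 + 838 = -84/5 + 838 = 4106/5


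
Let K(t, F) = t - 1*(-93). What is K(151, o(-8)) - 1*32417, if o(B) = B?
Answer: -32173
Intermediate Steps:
K(t, F) = 93 + t (K(t, F) = t + 93 = 93 + t)
K(151, o(-8)) - 1*32417 = (93 + 151) - 1*32417 = 244 - 32417 = -32173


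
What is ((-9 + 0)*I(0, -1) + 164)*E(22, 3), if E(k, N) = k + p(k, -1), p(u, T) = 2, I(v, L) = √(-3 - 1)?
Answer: 3936 - 432*I ≈ 3936.0 - 432.0*I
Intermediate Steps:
I(v, L) = 2*I (I(v, L) = √(-4) = 2*I)
E(k, N) = 2 + k (E(k, N) = k + 2 = 2 + k)
((-9 + 0)*I(0, -1) + 164)*E(22, 3) = ((-9 + 0)*(2*I) + 164)*(2 + 22) = (-18*I + 164)*24 = (164 - 18*I)*24 = 3936 - 432*I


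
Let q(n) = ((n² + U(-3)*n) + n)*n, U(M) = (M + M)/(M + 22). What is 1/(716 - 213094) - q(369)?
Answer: -203117228426611/4035182 ≈ -5.0337e+7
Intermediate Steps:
U(M) = 2*M/(22 + M) (U(M) = (2*M)/(22 + M) = 2*M/(22 + M))
q(n) = n*(n² + 13*n/19) (q(n) = ((n² + (2*(-3)/(22 - 3))*n) + n)*n = ((n² + (2*(-3)/19)*n) + n)*n = ((n² + (2*(-3)*(1/19))*n) + n)*n = ((n² - 6*n/19) + n)*n = (n² + 13*n/19)*n = n*(n² + 13*n/19))
1/(716 - 213094) - q(369) = 1/(716 - 213094) - 369²*(13/19 + 369) = 1/(-212378) - 136161*7024/19 = -1/212378 - 1*956394864/19 = -1/212378 - 956394864/19 = -203117228426611/4035182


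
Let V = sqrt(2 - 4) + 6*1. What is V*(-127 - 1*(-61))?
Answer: -396 - 66*I*sqrt(2) ≈ -396.0 - 93.338*I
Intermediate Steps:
V = 6 + I*sqrt(2) (V = sqrt(-2) + 6 = I*sqrt(2) + 6 = 6 + I*sqrt(2) ≈ 6.0 + 1.4142*I)
V*(-127 - 1*(-61)) = (6 + I*sqrt(2))*(-127 - 1*(-61)) = (6 + I*sqrt(2))*(-127 + 61) = (6 + I*sqrt(2))*(-66) = -396 - 66*I*sqrt(2)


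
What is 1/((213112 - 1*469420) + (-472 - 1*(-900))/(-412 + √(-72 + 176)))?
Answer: -2717516591/696524067187945 + 107*√26/1393048134375890 ≈ -3.9015e-6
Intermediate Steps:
1/((213112 - 1*469420) + (-472 - 1*(-900))/(-412 + √(-72 + 176))) = 1/((213112 - 469420) + (-472 + 900)/(-412 + √104)) = 1/(-256308 + 428/(-412 + 2*√26))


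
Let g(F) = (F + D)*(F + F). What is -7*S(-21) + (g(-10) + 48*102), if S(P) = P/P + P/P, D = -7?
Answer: 5222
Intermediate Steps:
S(P) = 2 (S(P) = 1 + 1 = 2)
g(F) = 2*F*(-7 + F) (g(F) = (F - 7)*(F + F) = (-7 + F)*(2*F) = 2*F*(-7 + F))
-7*S(-21) + (g(-10) + 48*102) = -7*2 + (2*(-10)*(-7 - 10) + 48*102) = -14 + (2*(-10)*(-17) + 4896) = -14 + (340 + 4896) = -14 + 5236 = 5222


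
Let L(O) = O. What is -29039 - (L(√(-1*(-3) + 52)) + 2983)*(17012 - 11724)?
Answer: -15803143 - 5288*√55 ≈ -1.5842e+7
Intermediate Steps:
-29039 - (L(√(-1*(-3) + 52)) + 2983)*(17012 - 11724) = -29039 - (√(-1*(-3) + 52) + 2983)*(17012 - 11724) = -29039 - (√(3 + 52) + 2983)*5288 = -29039 - (√55 + 2983)*5288 = -29039 - (2983 + √55)*5288 = -29039 - (15774104 + 5288*√55) = -29039 + (-15774104 - 5288*√55) = -15803143 - 5288*√55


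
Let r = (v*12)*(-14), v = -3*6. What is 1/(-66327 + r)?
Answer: -1/63303 ≈ -1.5797e-5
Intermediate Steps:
v = -18
r = 3024 (r = -18*12*(-14) = -216*(-14) = 3024)
1/(-66327 + r) = 1/(-66327 + 3024) = 1/(-63303) = -1/63303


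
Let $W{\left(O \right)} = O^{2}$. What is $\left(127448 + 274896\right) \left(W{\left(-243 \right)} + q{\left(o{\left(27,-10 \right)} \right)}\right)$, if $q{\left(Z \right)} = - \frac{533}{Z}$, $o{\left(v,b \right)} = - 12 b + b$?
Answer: $\frac{1306583372404}{55} \approx 2.3756 \cdot 10^{10}$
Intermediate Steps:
$o{\left(v,b \right)} = - 11 b$
$\left(127448 + 274896\right) \left(W{\left(-243 \right)} + q{\left(o{\left(27,-10 \right)} \right)}\right) = \left(127448 + 274896\right) \left(\left(-243\right)^{2} - \frac{533}{\left(-11\right) \left(-10\right)}\right) = 402344 \left(59049 - \frac{533}{110}\right) = 402344 \cdot \frac{6494857}{110} = \frac{1306583372404}{55}$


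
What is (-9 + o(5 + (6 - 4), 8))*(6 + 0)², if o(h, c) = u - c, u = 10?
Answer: -252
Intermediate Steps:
o(h, c) = 10 - c
(-9 + o(5 + (6 - 4), 8))*(6 + 0)² = (-9 + (10 - 1*8))*(6 + 0)² = (-9 + (10 - 8))*6² = (-9 + 2)*36 = -7*36 = -252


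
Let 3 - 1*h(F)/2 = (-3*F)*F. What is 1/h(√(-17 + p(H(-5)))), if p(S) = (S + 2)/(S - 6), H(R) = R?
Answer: -11/1038 ≈ -0.010597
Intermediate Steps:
p(S) = (2 + S)/(-6 + S)
h(F) = 6 + 6*F² (h(F) = 6 - 2*(-3*F)*F = 6 - (-6)*F² = 6 + 6*F²)
1/h(√(-17 + p(H(-5)))) = 1/(6 + 6*(√(-17 + (2 - 5)/(-6 - 5)))²) = 1/(6 + 6*(√(-17 - 3/(-11)))²) = 1/(6 + 6*(√(-17 - 1/11*(-3)))²) = 1/(6 + 6*(√(-17 + 3/11))²) = 1/(6 + 6*(√(-184/11))²) = 1/(6 + 6*(2*I*√506/11)²) = 1/(6 + 6*(-184/11)) = 1/(6 - 1104/11) = 1/(-1038/11) = -11/1038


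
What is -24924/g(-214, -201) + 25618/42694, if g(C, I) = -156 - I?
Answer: -177158741/320205 ≈ -553.27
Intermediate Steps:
-24924/g(-214, -201) + 25618/42694 = -24924/(-156 - 1*(-201)) + 25618/42694 = -24924/(-156 + 201) + 25618*(1/42694) = -24924/45 + 12809/21347 = -24924*1/45 + 12809/21347 = -8308/15 + 12809/21347 = -177158741/320205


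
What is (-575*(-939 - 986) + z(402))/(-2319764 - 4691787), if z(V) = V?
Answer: -1107277/7011551 ≈ -0.15792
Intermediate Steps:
(-575*(-939 - 986) + z(402))/(-2319764 - 4691787) = (-575*(-939 - 986) + 402)/(-2319764 - 4691787) = (-575*(-1925) + 402)/(-7011551) = (1106875 + 402)*(-1/7011551) = 1107277*(-1/7011551) = -1107277/7011551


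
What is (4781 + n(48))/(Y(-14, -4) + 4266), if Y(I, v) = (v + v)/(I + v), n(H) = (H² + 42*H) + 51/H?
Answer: 1310697/614368 ≈ 2.1334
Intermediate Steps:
n(H) = H² + 42*H + 51/H
Y(I, v) = 2*v/(I + v) (Y(I, v) = (2*v)/(I + v) = 2*v/(I + v))
(4781 + n(48))/(Y(-14, -4) + 4266) = (4781 + (51 + 48²*(42 + 48))/48)/(2*(-4)/(-14 - 4) + 4266) = (4781 + (51 + 2304*90)/48)/(2*(-4)/(-18) + 4266) = (4781 + (51 + 207360)/48)/(2*(-4)*(-1/18) + 4266) = (4781 + (1/48)*207411)/(4/9 + 4266) = (4781 + 69137/16)/(38398/9) = (145633/16)*(9/38398) = 1310697/614368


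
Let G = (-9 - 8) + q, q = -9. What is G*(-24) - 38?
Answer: 586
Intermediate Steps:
G = -26 (G = (-9 - 8) - 9 = -17 - 9 = -26)
G*(-24) - 38 = -26*(-24) - 38 = 624 - 38 = 586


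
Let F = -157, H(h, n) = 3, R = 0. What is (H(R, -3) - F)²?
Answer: 25600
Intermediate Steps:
(H(R, -3) - F)² = (3 - 1*(-157))² = (3 + 157)² = 160² = 25600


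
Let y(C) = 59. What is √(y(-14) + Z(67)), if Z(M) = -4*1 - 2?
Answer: √53 ≈ 7.2801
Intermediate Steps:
Z(M) = -6 (Z(M) = -4 - 2 = -6)
√(y(-14) + Z(67)) = √(59 - 6) = √53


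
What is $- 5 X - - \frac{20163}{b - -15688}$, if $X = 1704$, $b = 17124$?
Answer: $- \frac{21502929}{2524} \approx -8519.4$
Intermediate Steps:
$- 5 X - - \frac{20163}{b - -15688} = \left(-5\right) 1704 - - \frac{20163}{17124 - -15688} = -8520 - - \frac{20163}{17124 + 15688} = -8520 - - \frac{20163}{32812} = -8520 - \left(-20163\right) \frac{1}{32812} = -8520 - - \frac{1551}{2524} = -8520 + \frac{1551}{2524} = - \frac{21502929}{2524}$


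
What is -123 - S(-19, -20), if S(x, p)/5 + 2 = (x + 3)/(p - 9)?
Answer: -3357/29 ≈ -115.76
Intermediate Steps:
S(x, p) = -10 + 5*(3 + x)/(-9 + p) (S(x, p) = -10 + 5*((x + 3)/(p - 9)) = -10 + 5*((3 + x)/(-9 + p)) = -10 + 5*(3 + x)/(-9 + p))
-123 - S(-19, -20) = -123 - 5*(21 - 19 - 2*(-20))/(-9 - 20) = -123 - 5*(21 - 19 + 40)/(-29) = -123 - 5*(-1)*42/29 = -123 - 1*(-210/29) = -123 + 210/29 = -3357/29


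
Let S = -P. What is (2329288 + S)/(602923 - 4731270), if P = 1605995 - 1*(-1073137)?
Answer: 349844/4128347 ≈ 0.084742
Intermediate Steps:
P = 2679132 (P = 1605995 + 1073137 = 2679132)
S = -2679132 (S = -1*2679132 = -2679132)
(2329288 + S)/(602923 - 4731270) = (2329288 - 2679132)/(602923 - 4731270) = -349844/(-4128347) = -349844*(-1/4128347) = 349844/4128347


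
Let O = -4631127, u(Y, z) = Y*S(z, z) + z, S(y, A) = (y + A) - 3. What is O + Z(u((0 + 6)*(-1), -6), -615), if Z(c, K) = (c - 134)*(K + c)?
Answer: -4604577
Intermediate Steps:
S(y, A) = -3 + A + y (S(y, A) = (A + y) - 3 = -3 + A + y)
u(Y, z) = z + Y*(-3 + 2*z) (u(Y, z) = Y*(-3 + z + z) + z = Y*(-3 + 2*z) + z = z + Y*(-3 + 2*z))
Z(c, K) = (-134 + c)*(K + c)
O + Z(u((0 + 6)*(-1), -6), -615) = -4631127 + ((-6 + ((0 + 6)*(-1))*(-3 + 2*(-6)))² - 134*(-615) - 134*(-6 + ((0 + 6)*(-1))*(-3 + 2*(-6))) - 615*(-6 + ((0 + 6)*(-1))*(-3 + 2*(-6)))) = -4631127 + ((-6 + (6*(-1))*(-3 - 12))² + 82410 - 134*(-6 + (6*(-1))*(-3 - 12)) - 615*(-6 + (6*(-1))*(-3 - 12))) = -4631127 + ((-6 - 6*(-15))² + 82410 - 134*(-6 - 6*(-15)) - 615*(-6 - 6*(-15))) = -4631127 + ((-6 + 90)² + 82410 - 134*(-6 + 90) - 615*(-6 + 90)) = -4631127 + (84² + 82410 - 134*84 - 615*84) = -4631127 + (7056 + 82410 - 11256 - 51660) = -4631127 + 26550 = -4604577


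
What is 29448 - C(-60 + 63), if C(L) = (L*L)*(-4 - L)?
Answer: 29511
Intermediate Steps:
C(L) = L²*(-4 - L)
29448 - C(-60 + 63) = 29448 - (-60 + 63)²*(-4 - (-60 + 63)) = 29448 - 3²*(-4 - 1*3) = 29448 - 9*(-4 - 3) = 29448 - 9*(-7) = 29448 - 1*(-63) = 29448 + 63 = 29511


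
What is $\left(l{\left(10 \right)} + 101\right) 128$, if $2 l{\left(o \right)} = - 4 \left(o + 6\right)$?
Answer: $8832$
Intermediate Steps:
$l{\left(o \right)} = -12 - 2 o$ ($l{\left(o \right)} = \frac{\left(-4\right) \left(o + 6\right)}{2} = \frac{\left(-4\right) \left(6 + o\right)}{2} = \frac{-24 - 4 o}{2} = -12 - 2 o$)
$\left(l{\left(10 \right)} + 101\right) 128 = \left(\left(-12 - 20\right) + 101\right) 128 = \left(-32 + 101\right) 128 = 69 \cdot 128 = 8832$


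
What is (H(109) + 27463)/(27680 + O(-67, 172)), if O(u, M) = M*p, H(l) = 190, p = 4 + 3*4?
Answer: 27653/30432 ≈ 0.90868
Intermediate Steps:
p = 16 (p = 4 + 12 = 16)
O(u, M) = 16*M (O(u, M) = M*16 = 16*M)
(H(109) + 27463)/(27680 + O(-67, 172)) = (190 + 27463)/(27680 + 16*172) = 27653/(27680 + 2752) = 27653/30432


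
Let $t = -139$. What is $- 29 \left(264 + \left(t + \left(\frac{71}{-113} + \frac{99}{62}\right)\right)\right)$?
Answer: $- \frac{25593515}{7006} \approx -3653.1$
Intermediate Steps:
$- 29 \left(264 + \left(t + \left(\frac{71}{-113} + \frac{99}{62}\right)\right)\right) = - 29 \left(264 + \left(-139 + \left(\frac{71}{-113} + \frac{99}{62}\right)\right)\right) = - 29 \left(264 + \left(-139 + \left(71 \left(- \frac{1}{113}\right) + 99 \cdot \frac{1}{62}\right)\right)\right) = - 29 \left(264 + \left(-139 + \left(- \frac{71}{113} + \frac{99}{62}\right)\right)\right) = - 29 \left(264 + \left(-139 + \frac{6785}{7006}\right)\right) = - 29 \left(264 - \frac{967049}{7006}\right) = \left(-29\right) \frac{882535}{7006} = - \frac{25593515}{7006}$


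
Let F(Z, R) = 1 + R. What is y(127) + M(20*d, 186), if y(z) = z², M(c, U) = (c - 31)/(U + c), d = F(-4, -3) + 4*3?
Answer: 6225963/386 ≈ 16129.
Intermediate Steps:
d = 10 (d = (1 - 3) + 4*3 = -2 + 12 = 10)
M(c, U) = (-31 + c)/(U + c)
y(127) + M(20*d, 186) = 127² + (-31 + 20*10)/(186 + 20*10) = 16129 + (-31 + 200)/(186 + 200) = 16129 + 169/386 = 6225963/386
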